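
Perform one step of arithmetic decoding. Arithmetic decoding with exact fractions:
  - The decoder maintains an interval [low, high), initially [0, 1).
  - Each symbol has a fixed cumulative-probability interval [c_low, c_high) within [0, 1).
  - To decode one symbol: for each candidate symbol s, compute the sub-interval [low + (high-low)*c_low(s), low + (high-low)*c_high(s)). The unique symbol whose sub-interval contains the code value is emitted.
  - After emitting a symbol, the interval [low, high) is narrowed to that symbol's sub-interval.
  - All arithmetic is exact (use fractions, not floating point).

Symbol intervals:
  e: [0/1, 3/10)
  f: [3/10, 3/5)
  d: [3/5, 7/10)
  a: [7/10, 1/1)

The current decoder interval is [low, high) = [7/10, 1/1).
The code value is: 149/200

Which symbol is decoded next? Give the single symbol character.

Interval width = high − low = 1/1 − 7/10 = 3/10
Scaled code = (code − low) / width = (149/200 − 7/10) / 3/10 = 3/20
  e: [0/1, 3/10) ← scaled code falls here ✓
  f: [3/10, 3/5) 
  d: [3/5, 7/10) 
  a: [7/10, 1/1) 

Answer: e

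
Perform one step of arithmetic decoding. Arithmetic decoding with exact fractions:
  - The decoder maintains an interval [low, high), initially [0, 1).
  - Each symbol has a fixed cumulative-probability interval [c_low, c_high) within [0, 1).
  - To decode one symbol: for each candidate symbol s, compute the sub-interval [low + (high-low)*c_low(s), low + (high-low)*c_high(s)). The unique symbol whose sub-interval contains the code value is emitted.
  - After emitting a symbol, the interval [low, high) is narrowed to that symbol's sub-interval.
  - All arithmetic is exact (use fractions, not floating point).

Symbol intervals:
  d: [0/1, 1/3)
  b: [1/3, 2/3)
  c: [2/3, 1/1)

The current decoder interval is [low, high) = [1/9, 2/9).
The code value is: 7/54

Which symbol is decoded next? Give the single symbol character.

Interval width = high − low = 2/9 − 1/9 = 1/9
Scaled code = (code − low) / width = (7/54 − 1/9) / 1/9 = 1/6
  d: [0/1, 1/3) ← scaled code falls here ✓
  b: [1/3, 2/3) 
  c: [2/3, 1/1) 

Answer: d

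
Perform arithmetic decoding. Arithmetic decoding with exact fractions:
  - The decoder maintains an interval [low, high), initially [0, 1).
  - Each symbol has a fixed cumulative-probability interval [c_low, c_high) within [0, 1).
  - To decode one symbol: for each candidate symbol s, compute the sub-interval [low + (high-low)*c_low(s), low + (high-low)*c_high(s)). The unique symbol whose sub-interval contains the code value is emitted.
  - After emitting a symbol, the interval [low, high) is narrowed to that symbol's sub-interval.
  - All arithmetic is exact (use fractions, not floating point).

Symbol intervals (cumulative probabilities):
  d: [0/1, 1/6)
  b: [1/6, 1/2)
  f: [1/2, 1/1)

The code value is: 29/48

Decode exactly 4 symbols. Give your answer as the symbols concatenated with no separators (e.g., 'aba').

Step 1: interval [0/1, 1/1), width = 1/1 - 0/1 = 1/1
  'd': [0/1 + 1/1*0/1, 0/1 + 1/1*1/6) = [0/1, 1/6)
  'b': [0/1 + 1/1*1/6, 0/1 + 1/1*1/2) = [1/6, 1/2)
  'f': [0/1 + 1/1*1/2, 0/1 + 1/1*1/1) = [1/2, 1/1) <- contains code 29/48
  emit 'f', narrow to [1/2, 1/1)
Step 2: interval [1/2, 1/1), width = 1/1 - 1/2 = 1/2
  'd': [1/2 + 1/2*0/1, 1/2 + 1/2*1/6) = [1/2, 7/12)
  'b': [1/2 + 1/2*1/6, 1/2 + 1/2*1/2) = [7/12, 3/4) <- contains code 29/48
  'f': [1/2 + 1/2*1/2, 1/2 + 1/2*1/1) = [3/4, 1/1)
  emit 'b', narrow to [7/12, 3/4)
Step 3: interval [7/12, 3/4), width = 3/4 - 7/12 = 1/6
  'd': [7/12 + 1/6*0/1, 7/12 + 1/6*1/6) = [7/12, 11/18) <- contains code 29/48
  'b': [7/12 + 1/6*1/6, 7/12 + 1/6*1/2) = [11/18, 2/3)
  'f': [7/12 + 1/6*1/2, 7/12 + 1/6*1/1) = [2/3, 3/4)
  emit 'd', narrow to [7/12, 11/18)
Step 4: interval [7/12, 11/18), width = 11/18 - 7/12 = 1/36
  'd': [7/12 + 1/36*0/1, 7/12 + 1/36*1/6) = [7/12, 127/216)
  'b': [7/12 + 1/36*1/6, 7/12 + 1/36*1/2) = [127/216, 43/72)
  'f': [7/12 + 1/36*1/2, 7/12 + 1/36*1/1) = [43/72, 11/18) <- contains code 29/48
  emit 'f', narrow to [43/72, 11/18)

Answer: fbdf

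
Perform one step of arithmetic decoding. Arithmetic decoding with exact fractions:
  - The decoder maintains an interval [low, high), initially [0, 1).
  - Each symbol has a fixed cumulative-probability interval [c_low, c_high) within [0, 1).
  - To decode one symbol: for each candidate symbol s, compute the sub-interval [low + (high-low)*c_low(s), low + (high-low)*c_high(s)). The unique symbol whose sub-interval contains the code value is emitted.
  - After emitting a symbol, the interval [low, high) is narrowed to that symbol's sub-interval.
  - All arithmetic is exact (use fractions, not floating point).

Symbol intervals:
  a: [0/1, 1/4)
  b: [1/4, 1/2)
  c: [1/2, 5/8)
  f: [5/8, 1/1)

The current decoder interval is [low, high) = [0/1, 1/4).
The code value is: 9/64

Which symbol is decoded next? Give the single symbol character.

Answer: c

Derivation:
Interval width = high − low = 1/4 − 0/1 = 1/4
Scaled code = (code − low) / width = (9/64 − 0/1) / 1/4 = 9/16
  a: [0/1, 1/4) 
  b: [1/4, 1/2) 
  c: [1/2, 5/8) ← scaled code falls here ✓
  f: [5/8, 1/1) 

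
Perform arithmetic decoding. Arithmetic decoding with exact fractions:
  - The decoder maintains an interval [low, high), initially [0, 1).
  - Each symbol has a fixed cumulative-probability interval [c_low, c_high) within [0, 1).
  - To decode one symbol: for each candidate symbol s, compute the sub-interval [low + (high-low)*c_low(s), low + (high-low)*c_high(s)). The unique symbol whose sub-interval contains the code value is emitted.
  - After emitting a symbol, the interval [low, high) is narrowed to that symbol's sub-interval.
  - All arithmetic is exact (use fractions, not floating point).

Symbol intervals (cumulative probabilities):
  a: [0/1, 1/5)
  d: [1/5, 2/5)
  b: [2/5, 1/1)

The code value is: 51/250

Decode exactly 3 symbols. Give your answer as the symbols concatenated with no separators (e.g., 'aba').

Answer: daa

Derivation:
Step 1: interval [0/1, 1/1), width = 1/1 - 0/1 = 1/1
  'a': [0/1 + 1/1*0/1, 0/1 + 1/1*1/5) = [0/1, 1/5)
  'd': [0/1 + 1/1*1/5, 0/1 + 1/1*2/5) = [1/5, 2/5) <- contains code 51/250
  'b': [0/1 + 1/1*2/5, 0/1 + 1/1*1/1) = [2/5, 1/1)
  emit 'd', narrow to [1/5, 2/5)
Step 2: interval [1/5, 2/5), width = 2/5 - 1/5 = 1/5
  'a': [1/5 + 1/5*0/1, 1/5 + 1/5*1/5) = [1/5, 6/25) <- contains code 51/250
  'd': [1/5 + 1/5*1/5, 1/5 + 1/5*2/5) = [6/25, 7/25)
  'b': [1/5 + 1/5*2/5, 1/5 + 1/5*1/1) = [7/25, 2/5)
  emit 'a', narrow to [1/5, 6/25)
Step 3: interval [1/5, 6/25), width = 6/25 - 1/5 = 1/25
  'a': [1/5 + 1/25*0/1, 1/5 + 1/25*1/5) = [1/5, 26/125) <- contains code 51/250
  'd': [1/5 + 1/25*1/5, 1/5 + 1/25*2/5) = [26/125, 27/125)
  'b': [1/5 + 1/25*2/5, 1/5 + 1/25*1/1) = [27/125, 6/25)
  emit 'a', narrow to [1/5, 26/125)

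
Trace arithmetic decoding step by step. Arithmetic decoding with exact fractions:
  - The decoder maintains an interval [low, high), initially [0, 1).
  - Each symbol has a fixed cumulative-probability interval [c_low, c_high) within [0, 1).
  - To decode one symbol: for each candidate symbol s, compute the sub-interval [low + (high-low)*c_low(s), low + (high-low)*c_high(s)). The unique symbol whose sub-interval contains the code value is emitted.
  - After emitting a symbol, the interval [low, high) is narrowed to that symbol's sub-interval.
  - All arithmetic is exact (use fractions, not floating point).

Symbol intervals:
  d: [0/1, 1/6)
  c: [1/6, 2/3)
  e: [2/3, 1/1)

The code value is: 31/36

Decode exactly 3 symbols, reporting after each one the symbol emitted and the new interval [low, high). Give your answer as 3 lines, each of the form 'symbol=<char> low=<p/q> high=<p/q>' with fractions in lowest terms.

Answer: symbol=e low=2/3 high=1/1
symbol=c low=13/18 high=8/9
symbol=e low=5/6 high=8/9

Derivation:
Step 1: interval [0/1, 1/1), width = 1/1 - 0/1 = 1/1
  'd': [0/1 + 1/1*0/1, 0/1 + 1/1*1/6) = [0/1, 1/6)
  'c': [0/1 + 1/1*1/6, 0/1 + 1/1*2/3) = [1/6, 2/3)
  'e': [0/1 + 1/1*2/3, 0/1 + 1/1*1/1) = [2/3, 1/1) <- contains code 31/36
  emit 'e', narrow to [2/3, 1/1)
Step 2: interval [2/3, 1/1), width = 1/1 - 2/3 = 1/3
  'd': [2/3 + 1/3*0/1, 2/3 + 1/3*1/6) = [2/3, 13/18)
  'c': [2/3 + 1/3*1/6, 2/3 + 1/3*2/3) = [13/18, 8/9) <- contains code 31/36
  'e': [2/3 + 1/3*2/3, 2/3 + 1/3*1/1) = [8/9, 1/1)
  emit 'c', narrow to [13/18, 8/9)
Step 3: interval [13/18, 8/9), width = 8/9 - 13/18 = 1/6
  'd': [13/18 + 1/6*0/1, 13/18 + 1/6*1/6) = [13/18, 3/4)
  'c': [13/18 + 1/6*1/6, 13/18 + 1/6*2/3) = [3/4, 5/6)
  'e': [13/18 + 1/6*2/3, 13/18 + 1/6*1/1) = [5/6, 8/9) <- contains code 31/36
  emit 'e', narrow to [5/6, 8/9)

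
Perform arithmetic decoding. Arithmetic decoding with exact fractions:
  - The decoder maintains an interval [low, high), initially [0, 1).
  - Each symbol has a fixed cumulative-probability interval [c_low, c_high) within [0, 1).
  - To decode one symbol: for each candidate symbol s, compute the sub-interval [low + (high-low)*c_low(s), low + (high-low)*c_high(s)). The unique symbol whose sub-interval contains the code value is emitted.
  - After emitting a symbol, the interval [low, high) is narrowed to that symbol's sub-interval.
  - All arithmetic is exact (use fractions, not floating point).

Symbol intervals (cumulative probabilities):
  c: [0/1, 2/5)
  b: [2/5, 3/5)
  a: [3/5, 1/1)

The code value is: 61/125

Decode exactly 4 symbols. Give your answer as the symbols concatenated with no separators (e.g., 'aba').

Step 1: interval [0/1, 1/1), width = 1/1 - 0/1 = 1/1
  'c': [0/1 + 1/1*0/1, 0/1 + 1/1*2/5) = [0/1, 2/5)
  'b': [0/1 + 1/1*2/5, 0/1 + 1/1*3/5) = [2/5, 3/5) <- contains code 61/125
  'a': [0/1 + 1/1*3/5, 0/1 + 1/1*1/1) = [3/5, 1/1)
  emit 'b', narrow to [2/5, 3/5)
Step 2: interval [2/5, 3/5), width = 3/5 - 2/5 = 1/5
  'c': [2/5 + 1/5*0/1, 2/5 + 1/5*2/5) = [2/5, 12/25)
  'b': [2/5 + 1/5*2/5, 2/5 + 1/5*3/5) = [12/25, 13/25) <- contains code 61/125
  'a': [2/5 + 1/5*3/5, 2/5 + 1/5*1/1) = [13/25, 3/5)
  emit 'b', narrow to [12/25, 13/25)
Step 3: interval [12/25, 13/25), width = 13/25 - 12/25 = 1/25
  'c': [12/25 + 1/25*0/1, 12/25 + 1/25*2/5) = [12/25, 62/125) <- contains code 61/125
  'b': [12/25 + 1/25*2/5, 12/25 + 1/25*3/5) = [62/125, 63/125)
  'a': [12/25 + 1/25*3/5, 12/25 + 1/25*1/1) = [63/125, 13/25)
  emit 'c', narrow to [12/25, 62/125)
Step 4: interval [12/25, 62/125), width = 62/125 - 12/25 = 2/125
  'c': [12/25 + 2/125*0/1, 12/25 + 2/125*2/5) = [12/25, 304/625)
  'b': [12/25 + 2/125*2/5, 12/25 + 2/125*3/5) = [304/625, 306/625) <- contains code 61/125
  'a': [12/25 + 2/125*3/5, 12/25 + 2/125*1/1) = [306/625, 62/125)
  emit 'b', narrow to [304/625, 306/625)

Answer: bbcb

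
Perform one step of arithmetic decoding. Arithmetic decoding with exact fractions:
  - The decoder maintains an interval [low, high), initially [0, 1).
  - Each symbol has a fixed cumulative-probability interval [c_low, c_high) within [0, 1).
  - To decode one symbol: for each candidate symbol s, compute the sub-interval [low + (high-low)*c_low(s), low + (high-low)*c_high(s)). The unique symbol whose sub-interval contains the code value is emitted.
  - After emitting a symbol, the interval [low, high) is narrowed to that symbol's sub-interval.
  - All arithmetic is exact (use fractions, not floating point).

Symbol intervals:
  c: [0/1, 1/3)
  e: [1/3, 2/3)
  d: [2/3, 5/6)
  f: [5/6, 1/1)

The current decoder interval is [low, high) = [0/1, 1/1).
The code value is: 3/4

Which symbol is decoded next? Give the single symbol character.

Answer: d

Derivation:
Interval width = high − low = 1/1 − 0/1 = 1/1
Scaled code = (code − low) / width = (3/4 − 0/1) / 1/1 = 3/4
  c: [0/1, 1/3) 
  e: [1/3, 2/3) 
  d: [2/3, 5/6) ← scaled code falls here ✓
  f: [5/6, 1/1) 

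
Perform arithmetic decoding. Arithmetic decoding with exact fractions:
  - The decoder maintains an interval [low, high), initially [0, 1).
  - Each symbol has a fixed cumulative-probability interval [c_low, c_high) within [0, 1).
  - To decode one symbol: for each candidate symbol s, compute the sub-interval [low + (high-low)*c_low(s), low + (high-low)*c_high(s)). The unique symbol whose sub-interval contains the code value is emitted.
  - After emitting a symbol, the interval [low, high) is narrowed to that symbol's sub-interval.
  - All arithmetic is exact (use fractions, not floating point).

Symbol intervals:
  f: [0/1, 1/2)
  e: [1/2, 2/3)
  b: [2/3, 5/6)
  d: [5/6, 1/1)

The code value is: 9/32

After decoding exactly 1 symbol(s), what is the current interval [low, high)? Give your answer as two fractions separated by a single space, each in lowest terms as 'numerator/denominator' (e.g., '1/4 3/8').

Answer: 0/1 1/2

Derivation:
Step 1: interval [0/1, 1/1), width = 1/1 - 0/1 = 1/1
  'f': [0/1 + 1/1*0/1, 0/1 + 1/1*1/2) = [0/1, 1/2) <- contains code 9/32
  'e': [0/1 + 1/1*1/2, 0/1 + 1/1*2/3) = [1/2, 2/3)
  'b': [0/1 + 1/1*2/3, 0/1 + 1/1*5/6) = [2/3, 5/6)
  'd': [0/1 + 1/1*5/6, 0/1 + 1/1*1/1) = [5/6, 1/1)
  emit 'f', narrow to [0/1, 1/2)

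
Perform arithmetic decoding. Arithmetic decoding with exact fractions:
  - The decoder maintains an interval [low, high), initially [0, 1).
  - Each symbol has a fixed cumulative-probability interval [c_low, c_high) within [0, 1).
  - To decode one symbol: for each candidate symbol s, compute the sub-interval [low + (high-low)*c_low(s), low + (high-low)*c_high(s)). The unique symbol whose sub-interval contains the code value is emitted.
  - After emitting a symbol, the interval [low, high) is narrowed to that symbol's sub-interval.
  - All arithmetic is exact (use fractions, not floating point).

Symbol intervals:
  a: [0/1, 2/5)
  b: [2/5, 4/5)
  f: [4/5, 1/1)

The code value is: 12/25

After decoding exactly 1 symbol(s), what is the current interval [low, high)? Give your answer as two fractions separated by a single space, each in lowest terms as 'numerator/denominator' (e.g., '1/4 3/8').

Step 1: interval [0/1, 1/1), width = 1/1 - 0/1 = 1/1
  'a': [0/1 + 1/1*0/1, 0/1 + 1/1*2/5) = [0/1, 2/5)
  'b': [0/1 + 1/1*2/5, 0/1 + 1/1*4/5) = [2/5, 4/5) <- contains code 12/25
  'f': [0/1 + 1/1*4/5, 0/1 + 1/1*1/1) = [4/5, 1/1)
  emit 'b', narrow to [2/5, 4/5)

Answer: 2/5 4/5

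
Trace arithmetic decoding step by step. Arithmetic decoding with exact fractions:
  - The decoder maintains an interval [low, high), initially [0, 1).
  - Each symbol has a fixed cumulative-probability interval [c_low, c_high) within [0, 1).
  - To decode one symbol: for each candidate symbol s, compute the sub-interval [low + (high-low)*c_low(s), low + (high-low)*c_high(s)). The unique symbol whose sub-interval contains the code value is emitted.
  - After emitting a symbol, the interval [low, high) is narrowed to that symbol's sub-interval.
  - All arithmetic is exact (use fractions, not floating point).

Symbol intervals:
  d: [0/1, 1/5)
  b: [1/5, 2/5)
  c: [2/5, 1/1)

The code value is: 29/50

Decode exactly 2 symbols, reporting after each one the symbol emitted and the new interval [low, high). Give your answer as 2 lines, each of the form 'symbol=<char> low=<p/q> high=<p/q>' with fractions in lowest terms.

Answer: symbol=c low=2/5 high=1/1
symbol=b low=13/25 high=16/25

Derivation:
Step 1: interval [0/1, 1/1), width = 1/1 - 0/1 = 1/1
  'd': [0/1 + 1/1*0/1, 0/1 + 1/1*1/5) = [0/1, 1/5)
  'b': [0/1 + 1/1*1/5, 0/1 + 1/1*2/5) = [1/5, 2/5)
  'c': [0/1 + 1/1*2/5, 0/1 + 1/1*1/1) = [2/5, 1/1) <- contains code 29/50
  emit 'c', narrow to [2/5, 1/1)
Step 2: interval [2/5, 1/1), width = 1/1 - 2/5 = 3/5
  'd': [2/5 + 3/5*0/1, 2/5 + 3/5*1/5) = [2/5, 13/25)
  'b': [2/5 + 3/5*1/5, 2/5 + 3/5*2/5) = [13/25, 16/25) <- contains code 29/50
  'c': [2/5 + 3/5*2/5, 2/5 + 3/5*1/1) = [16/25, 1/1)
  emit 'b', narrow to [13/25, 16/25)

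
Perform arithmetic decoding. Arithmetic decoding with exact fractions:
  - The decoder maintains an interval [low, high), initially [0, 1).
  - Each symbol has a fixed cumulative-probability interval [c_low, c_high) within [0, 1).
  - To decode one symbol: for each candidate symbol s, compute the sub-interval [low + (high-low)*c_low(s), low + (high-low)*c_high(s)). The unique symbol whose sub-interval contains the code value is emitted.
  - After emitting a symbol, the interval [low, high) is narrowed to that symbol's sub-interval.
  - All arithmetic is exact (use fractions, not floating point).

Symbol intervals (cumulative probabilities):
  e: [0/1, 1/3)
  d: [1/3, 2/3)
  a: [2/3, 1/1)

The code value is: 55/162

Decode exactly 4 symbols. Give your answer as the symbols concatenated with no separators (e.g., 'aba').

Answer: deee

Derivation:
Step 1: interval [0/1, 1/1), width = 1/1 - 0/1 = 1/1
  'e': [0/1 + 1/1*0/1, 0/1 + 1/1*1/3) = [0/1, 1/3)
  'd': [0/1 + 1/1*1/3, 0/1 + 1/1*2/3) = [1/3, 2/3) <- contains code 55/162
  'a': [0/1 + 1/1*2/3, 0/1 + 1/1*1/1) = [2/3, 1/1)
  emit 'd', narrow to [1/3, 2/3)
Step 2: interval [1/3, 2/3), width = 2/3 - 1/3 = 1/3
  'e': [1/3 + 1/3*0/1, 1/3 + 1/3*1/3) = [1/3, 4/9) <- contains code 55/162
  'd': [1/3 + 1/3*1/3, 1/3 + 1/3*2/3) = [4/9, 5/9)
  'a': [1/3 + 1/3*2/3, 1/3 + 1/3*1/1) = [5/9, 2/3)
  emit 'e', narrow to [1/3, 4/9)
Step 3: interval [1/3, 4/9), width = 4/9 - 1/3 = 1/9
  'e': [1/3 + 1/9*0/1, 1/3 + 1/9*1/3) = [1/3, 10/27) <- contains code 55/162
  'd': [1/3 + 1/9*1/3, 1/3 + 1/9*2/3) = [10/27, 11/27)
  'a': [1/3 + 1/9*2/3, 1/3 + 1/9*1/1) = [11/27, 4/9)
  emit 'e', narrow to [1/3, 10/27)
Step 4: interval [1/3, 10/27), width = 10/27 - 1/3 = 1/27
  'e': [1/3 + 1/27*0/1, 1/3 + 1/27*1/3) = [1/3, 28/81) <- contains code 55/162
  'd': [1/3 + 1/27*1/3, 1/3 + 1/27*2/3) = [28/81, 29/81)
  'a': [1/3 + 1/27*2/3, 1/3 + 1/27*1/1) = [29/81, 10/27)
  emit 'e', narrow to [1/3, 28/81)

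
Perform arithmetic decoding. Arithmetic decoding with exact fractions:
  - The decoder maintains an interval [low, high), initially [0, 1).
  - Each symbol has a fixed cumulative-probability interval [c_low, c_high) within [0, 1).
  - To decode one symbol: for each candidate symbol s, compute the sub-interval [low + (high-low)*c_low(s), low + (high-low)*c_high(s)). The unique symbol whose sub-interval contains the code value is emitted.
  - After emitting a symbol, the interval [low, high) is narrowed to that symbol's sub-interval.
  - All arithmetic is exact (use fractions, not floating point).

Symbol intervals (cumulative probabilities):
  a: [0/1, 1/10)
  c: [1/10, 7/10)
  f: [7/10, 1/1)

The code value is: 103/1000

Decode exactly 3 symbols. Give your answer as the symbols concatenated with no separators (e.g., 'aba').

Answer: caa

Derivation:
Step 1: interval [0/1, 1/1), width = 1/1 - 0/1 = 1/1
  'a': [0/1 + 1/1*0/1, 0/1 + 1/1*1/10) = [0/1, 1/10)
  'c': [0/1 + 1/1*1/10, 0/1 + 1/1*7/10) = [1/10, 7/10) <- contains code 103/1000
  'f': [0/1 + 1/1*7/10, 0/1 + 1/1*1/1) = [7/10, 1/1)
  emit 'c', narrow to [1/10, 7/10)
Step 2: interval [1/10, 7/10), width = 7/10 - 1/10 = 3/5
  'a': [1/10 + 3/5*0/1, 1/10 + 3/5*1/10) = [1/10, 4/25) <- contains code 103/1000
  'c': [1/10 + 3/5*1/10, 1/10 + 3/5*7/10) = [4/25, 13/25)
  'f': [1/10 + 3/5*7/10, 1/10 + 3/5*1/1) = [13/25, 7/10)
  emit 'a', narrow to [1/10, 4/25)
Step 3: interval [1/10, 4/25), width = 4/25 - 1/10 = 3/50
  'a': [1/10 + 3/50*0/1, 1/10 + 3/50*1/10) = [1/10, 53/500) <- contains code 103/1000
  'c': [1/10 + 3/50*1/10, 1/10 + 3/50*7/10) = [53/500, 71/500)
  'f': [1/10 + 3/50*7/10, 1/10 + 3/50*1/1) = [71/500, 4/25)
  emit 'a', narrow to [1/10, 53/500)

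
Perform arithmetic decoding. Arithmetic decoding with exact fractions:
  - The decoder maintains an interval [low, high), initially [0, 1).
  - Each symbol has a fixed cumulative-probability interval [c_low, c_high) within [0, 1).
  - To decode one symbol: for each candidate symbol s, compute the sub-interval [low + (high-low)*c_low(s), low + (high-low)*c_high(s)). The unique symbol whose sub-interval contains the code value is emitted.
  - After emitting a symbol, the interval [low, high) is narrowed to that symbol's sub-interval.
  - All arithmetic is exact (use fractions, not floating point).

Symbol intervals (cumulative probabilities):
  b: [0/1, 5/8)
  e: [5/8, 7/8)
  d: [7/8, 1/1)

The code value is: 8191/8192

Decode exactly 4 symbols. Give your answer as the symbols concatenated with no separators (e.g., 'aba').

Step 1: interval [0/1, 1/1), width = 1/1 - 0/1 = 1/1
  'b': [0/1 + 1/1*0/1, 0/1 + 1/1*5/8) = [0/1, 5/8)
  'e': [0/1 + 1/1*5/8, 0/1 + 1/1*7/8) = [5/8, 7/8)
  'd': [0/1 + 1/1*7/8, 0/1 + 1/1*1/1) = [7/8, 1/1) <- contains code 8191/8192
  emit 'd', narrow to [7/8, 1/1)
Step 2: interval [7/8, 1/1), width = 1/1 - 7/8 = 1/8
  'b': [7/8 + 1/8*0/1, 7/8 + 1/8*5/8) = [7/8, 61/64)
  'e': [7/8 + 1/8*5/8, 7/8 + 1/8*7/8) = [61/64, 63/64)
  'd': [7/8 + 1/8*7/8, 7/8 + 1/8*1/1) = [63/64, 1/1) <- contains code 8191/8192
  emit 'd', narrow to [63/64, 1/1)
Step 3: interval [63/64, 1/1), width = 1/1 - 63/64 = 1/64
  'b': [63/64 + 1/64*0/1, 63/64 + 1/64*5/8) = [63/64, 509/512)
  'e': [63/64 + 1/64*5/8, 63/64 + 1/64*7/8) = [509/512, 511/512)
  'd': [63/64 + 1/64*7/8, 63/64 + 1/64*1/1) = [511/512, 1/1) <- contains code 8191/8192
  emit 'd', narrow to [511/512, 1/1)
Step 4: interval [511/512, 1/1), width = 1/1 - 511/512 = 1/512
  'b': [511/512 + 1/512*0/1, 511/512 + 1/512*5/8) = [511/512, 4093/4096)
  'e': [511/512 + 1/512*5/8, 511/512 + 1/512*7/8) = [4093/4096, 4095/4096)
  'd': [511/512 + 1/512*7/8, 511/512 + 1/512*1/1) = [4095/4096, 1/1) <- contains code 8191/8192
  emit 'd', narrow to [4095/4096, 1/1)

Answer: dddd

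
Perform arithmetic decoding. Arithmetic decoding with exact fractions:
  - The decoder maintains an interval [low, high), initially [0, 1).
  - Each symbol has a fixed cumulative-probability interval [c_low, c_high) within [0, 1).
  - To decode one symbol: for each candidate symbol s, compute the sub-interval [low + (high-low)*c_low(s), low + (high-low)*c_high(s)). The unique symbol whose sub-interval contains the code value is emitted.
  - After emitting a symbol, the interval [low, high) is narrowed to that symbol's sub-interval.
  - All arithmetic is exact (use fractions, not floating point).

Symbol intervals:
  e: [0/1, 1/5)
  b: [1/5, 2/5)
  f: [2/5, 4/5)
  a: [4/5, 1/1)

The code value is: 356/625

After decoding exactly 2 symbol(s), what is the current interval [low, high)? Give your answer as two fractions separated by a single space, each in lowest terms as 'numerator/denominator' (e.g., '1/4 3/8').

Step 1: interval [0/1, 1/1), width = 1/1 - 0/1 = 1/1
  'e': [0/1 + 1/1*0/1, 0/1 + 1/1*1/5) = [0/1, 1/5)
  'b': [0/1 + 1/1*1/5, 0/1 + 1/1*2/5) = [1/5, 2/5)
  'f': [0/1 + 1/1*2/5, 0/1 + 1/1*4/5) = [2/5, 4/5) <- contains code 356/625
  'a': [0/1 + 1/1*4/5, 0/1 + 1/1*1/1) = [4/5, 1/1)
  emit 'f', narrow to [2/5, 4/5)
Step 2: interval [2/5, 4/5), width = 4/5 - 2/5 = 2/5
  'e': [2/5 + 2/5*0/1, 2/5 + 2/5*1/5) = [2/5, 12/25)
  'b': [2/5 + 2/5*1/5, 2/5 + 2/5*2/5) = [12/25, 14/25)
  'f': [2/5 + 2/5*2/5, 2/5 + 2/5*4/5) = [14/25, 18/25) <- contains code 356/625
  'a': [2/5 + 2/5*4/5, 2/5 + 2/5*1/1) = [18/25, 4/5)
  emit 'f', narrow to [14/25, 18/25)

Answer: 14/25 18/25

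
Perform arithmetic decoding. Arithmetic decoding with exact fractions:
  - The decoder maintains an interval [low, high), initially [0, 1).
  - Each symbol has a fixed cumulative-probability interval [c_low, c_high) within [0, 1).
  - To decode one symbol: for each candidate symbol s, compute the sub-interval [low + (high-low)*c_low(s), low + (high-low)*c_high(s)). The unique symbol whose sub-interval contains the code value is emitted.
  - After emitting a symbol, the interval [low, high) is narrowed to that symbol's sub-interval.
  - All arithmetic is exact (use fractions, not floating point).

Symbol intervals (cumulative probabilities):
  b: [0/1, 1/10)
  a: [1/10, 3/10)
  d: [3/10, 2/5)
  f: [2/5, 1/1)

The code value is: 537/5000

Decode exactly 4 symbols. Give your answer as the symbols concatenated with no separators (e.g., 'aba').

Step 1: interval [0/1, 1/1), width = 1/1 - 0/1 = 1/1
  'b': [0/1 + 1/1*0/1, 0/1 + 1/1*1/10) = [0/1, 1/10)
  'a': [0/1 + 1/1*1/10, 0/1 + 1/1*3/10) = [1/10, 3/10) <- contains code 537/5000
  'd': [0/1 + 1/1*3/10, 0/1 + 1/1*2/5) = [3/10, 2/5)
  'f': [0/1 + 1/1*2/5, 0/1 + 1/1*1/1) = [2/5, 1/1)
  emit 'a', narrow to [1/10, 3/10)
Step 2: interval [1/10, 3/10), width = 3/10 - 1/10 = 1/5
  'b': [1/10 + 1/5*0/1, 1/10 + 1/5*1/10) = [1/10, 3/25) <- contains code 537/5000
  'a': [1/10 + 1/5*1/10, 1/10 + 1/5*3/10) = [3/25, 4/25)
  'd': [1/10 + 1/5*3/10, 1/10 + 1/5*2/5) = [4/25, 9/50)
  'f': [1/10 + 1/5*2/5, 1/10 + 1/5*1/1) = [9/50, 3/10)
  emit 'b', narrow to [1/10, 3/25)
Step 3: interval [1/10, 3/25), width = 3/25 - 1/10 = 1/50
  'b': [1/10 + 1/50*0/1, 1/10 + 1/50*1/10) = [1/10, 51/500)
  'a': [1/10 + 1/50*1/10, 1/10 + 1/50*3/10) = [51/500, 53/500)
  'd': [1/10 + 1/50*3/10, 1/10 + 1/50*2/5) = [53/500, 27/250) <- contains code 537/5000
  'f': [1/10 + 1/50*2/5, 1/10 + 1/50*1/1) = [27/250, 3/25)
  emit 'd', narrow to [53/500, 27/250)
Step 4: interval [53/500, 27/250), width = 27/250 - 53/500 = 1/500
  'b': [53/500 + 1/500*0/1, 53/500 + 1/500*1/10) = [53/500, 531/5000)
  'a': [53/500 + 1/500*1/10, 53/500 + 1/500*3/10) = [531/5000, 533/5000)
  'd': [53/500 + 1/500*3/10, 53/500 + 1/500*2/5) = [533/5000, 267/2500)
  'f': [53/500 + 1/500*2/5, 53/500 + 1/500*1/1) = [267/2500, 27/250) <- contains code 537/5000
  emit 'f', narrow to [267/2500, 27/250)

Answer: abdf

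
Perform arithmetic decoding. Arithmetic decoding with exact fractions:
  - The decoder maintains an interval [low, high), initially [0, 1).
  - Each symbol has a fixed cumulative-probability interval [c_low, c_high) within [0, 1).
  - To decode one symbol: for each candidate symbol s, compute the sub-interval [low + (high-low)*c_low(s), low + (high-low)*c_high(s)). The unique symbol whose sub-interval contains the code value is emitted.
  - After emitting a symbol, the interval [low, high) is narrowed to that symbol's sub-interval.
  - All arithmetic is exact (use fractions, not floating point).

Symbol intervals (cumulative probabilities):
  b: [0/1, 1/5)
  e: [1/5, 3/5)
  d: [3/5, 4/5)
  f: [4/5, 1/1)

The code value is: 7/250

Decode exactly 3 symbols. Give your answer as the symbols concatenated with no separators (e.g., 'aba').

Answer: bbd

Derivation:
Step 1: interval [0/1, 1/1), width = 1/1 - 0/1 = 1/1
  'b': [0/1 + 1/1*0/1, 0/1 + 1/1*1/5) = [0/1, 1/5) <- contains code 7/250
  'e': [0/1 + 1/1*1/5, 0/1 + 1/1*3/5) = [1/5, 3/5)
  'd': [0/1 + 1/1*3/5, 0/1 + 1/1*4/5) = [3/5, 4/5)
  'f': [0/1 + 1/1*4/5, 0/1 + 1/1*1/1) = [4/5, 1/1)
  emit 'b', narrow to [0/1, 1/5)
Step 2: interval [0/1, 1/5), width = 1/5 - 0/1 = 1/5
  'b': [0/1 + 1/5*0/1, 0/1 + 1/5*1/5) = [0/1, 1/25) <- contains code 7/250
  'e': [0/1 + 1/5*1/5, 0/1 + 1/5*3/5) = [1/25, 3/25)
  'd': [0/1 + 1/5*3/5, 0/1 + 1/5*4/5) = [3/25, 4/25)
  'f': [0/1 + 1/5*4/5, 0/1 + 1/5*1/1) = [4/25, 1/5)
  emit 'b', narrow to [0/1, 1/25)
Step 3: interval [0/1, 1/25), width = 1/25 - 0/1 = 1/25
  'b': [0/1 + 1/25*0/1, 0/1 + 1/25*1/5) = [0/1, 1/125)
  'e': [0/1 + 1/25*1/5, 0/1 + 1/25*3/5) = [1/125, 3/125)
  'd': [0/1 + 1/25*3/5, 0/1 + 1/25*4/5) = [3/125, 4/125) <- contains code 7/250
  'f': [0/1 + 1/25*4/5, 0/1 + 1/25*1/1) = [4/125, 1/25)
  emit 'd', narrow to [3/125, 4/125)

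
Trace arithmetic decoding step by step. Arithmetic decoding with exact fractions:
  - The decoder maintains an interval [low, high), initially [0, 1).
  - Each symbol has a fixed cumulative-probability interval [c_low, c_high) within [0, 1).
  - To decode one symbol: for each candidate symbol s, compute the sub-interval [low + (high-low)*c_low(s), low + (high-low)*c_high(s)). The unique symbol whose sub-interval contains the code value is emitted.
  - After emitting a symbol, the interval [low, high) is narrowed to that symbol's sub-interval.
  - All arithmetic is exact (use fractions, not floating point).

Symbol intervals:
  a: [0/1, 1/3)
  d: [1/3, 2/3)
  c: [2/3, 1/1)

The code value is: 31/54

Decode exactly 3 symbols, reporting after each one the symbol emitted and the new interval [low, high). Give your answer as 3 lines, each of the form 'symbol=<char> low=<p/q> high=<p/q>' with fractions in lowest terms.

Step 1: interval [0/1, 1/1), width = 1/1 - 0/1 = 1/1
  'a': [0/1 + 1/1*0/1, 0/1 + 1/1*1/3) = [0/1, 1/3)
  'd': [0/1 + 1/1*1/3, 0/1 + 1/1*2/3) = [1/3, 2/3) <- contains code 31/54
  'c': [0/1 + 1/1*2/3, 0/1 + 1/1*1/1) = [2/3, 1/1)
  emit 'd', narrow to [1/3, 2/3)
Step 2: interval [1/3, 2/3), width = 2/3 - 1/3 = 1/3
  'a': [1/3 + 1/3*0/1, 1/3 + 1/3*1/3) = [1/3, 4/9)
  'd': [1/3 + 1/3*1/3, 1/3 + 1/3*2/3) = [4/9, 5/9)
  'c': [1/3 + 1/3*2/3, 1/3 + 1/3*1/1) = [5/9, 2/3) <- contains code 31/54
  emit 'c', narrow to [5/9, 2/3)
Step 3: interval [5/9, 2/3), width = 2/3 - 5/9 = 1/9
  'a': [5/9 + 1/9*0/1, 5/9 + 1/9*1/3) = [5/9, 16/27) <- contains code 31/54
  'd': [5/9 + 1/9*1/3, 5/9 + 1/9*2/3) = [16/27, 17/27)
  'c': [5/9 + 1/9*2/3, 5/9 + 1/9*1/1) = [17/27, 2/3)
  emit 'a', narrow to [5/9, 16/27)

Answer: symbol=d low=1/3 high=2/3
symbol=c low=5/9 high=2/3
symbol=a low=5/9 high=16/27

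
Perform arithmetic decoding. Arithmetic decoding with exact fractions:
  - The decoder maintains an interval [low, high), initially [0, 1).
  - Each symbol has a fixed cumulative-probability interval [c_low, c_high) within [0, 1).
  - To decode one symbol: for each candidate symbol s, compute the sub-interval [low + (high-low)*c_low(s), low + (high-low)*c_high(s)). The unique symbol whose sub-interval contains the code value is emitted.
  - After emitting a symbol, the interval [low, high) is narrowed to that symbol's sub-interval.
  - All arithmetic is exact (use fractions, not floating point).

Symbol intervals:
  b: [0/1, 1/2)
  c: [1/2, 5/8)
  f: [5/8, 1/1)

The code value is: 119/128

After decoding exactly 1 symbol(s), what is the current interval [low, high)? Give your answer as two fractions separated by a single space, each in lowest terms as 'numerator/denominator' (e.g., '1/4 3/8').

Step 1: interval [0/1, 1/1), width = 1/1 - 0/1 = 1/1
  'b': [0/1 + 1/1*0/1, 0/1 + 1/1*1/2) = [0/1, 1/2)
  'c': [0/1 + 1/1*1/2, 0/1 + 1/1*5/8) = [1/2, 5/8)
  'f': [0/1 + 1/1*5/8, 0/1 + 1/1*1/1) = [5/8, 1/1) <- contains code 119/128
  emit 'f', narrow to [5/8, 1/1)

Answer: 5/8 1/1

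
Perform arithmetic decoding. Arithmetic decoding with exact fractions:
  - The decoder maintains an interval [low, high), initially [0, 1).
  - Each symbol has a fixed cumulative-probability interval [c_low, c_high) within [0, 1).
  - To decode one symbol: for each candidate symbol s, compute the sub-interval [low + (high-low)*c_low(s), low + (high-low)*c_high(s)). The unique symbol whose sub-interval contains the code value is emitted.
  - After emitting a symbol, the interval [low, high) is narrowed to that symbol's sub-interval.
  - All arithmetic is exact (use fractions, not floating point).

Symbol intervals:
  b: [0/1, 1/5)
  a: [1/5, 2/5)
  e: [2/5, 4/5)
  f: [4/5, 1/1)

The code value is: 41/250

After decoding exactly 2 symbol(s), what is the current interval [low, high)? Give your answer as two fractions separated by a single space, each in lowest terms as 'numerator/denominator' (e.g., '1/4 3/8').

Answer: 4/25 1/5

Derivation:
Step 1: interval [0/1, 1/1), width = 1/1 - 0/1 = 1/1
  'b': [0/1 + 1/1*0/1, 0/1 + 1/1*1/5) = [0/1, 1/5) <- contains code 41/250
  'a': [0/1 + 1/1*1/5, 0/1 + 1/1*2/5) = [1/5, 2/5)
  'e': [0/1 + 1/1*2/5, 0/1 + 1/1*4/5) = [2/5, 4/5)
  'f': [0/1 + 1/1*4/5, 0/1 + 1/1*1/1) = [4/5, 1/1)
  emit 'b', narrow to [0/1, 1/5)
Step 2: interval [0/1, 1/5), width = 1/5 - 0/1 = 1/5
  'b': [0/1 + 1/5*0/1, 0/1 + 1/5*1/5) = [0/1, 1/25)
  'a': [0/1 + 1/5*1/5, 0/1 + 1/5*2/5) = [1/25, 2/25)
  'e': [0/1 + 1/5*2/5, 0/1 + 1/5*4/5) = [2/25, 4/25)
  'f': [0/1 + 1/5*4/5, 0/1 + 1/5*1/1) = [4/25, 1/5) <- contains code 41/250
  emit 'f', narrow to [4/25, 1/5)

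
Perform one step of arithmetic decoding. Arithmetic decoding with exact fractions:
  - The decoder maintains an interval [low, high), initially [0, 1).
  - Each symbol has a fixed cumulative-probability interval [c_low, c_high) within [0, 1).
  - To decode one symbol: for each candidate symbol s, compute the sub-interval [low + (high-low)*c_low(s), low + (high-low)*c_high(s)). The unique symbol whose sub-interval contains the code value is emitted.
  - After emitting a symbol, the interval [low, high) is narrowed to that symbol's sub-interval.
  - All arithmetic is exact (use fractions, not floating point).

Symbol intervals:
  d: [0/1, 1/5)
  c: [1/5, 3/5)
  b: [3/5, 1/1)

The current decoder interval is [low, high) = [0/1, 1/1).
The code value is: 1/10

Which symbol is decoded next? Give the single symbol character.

Answer: d

Derivation:
Interval width = high − low = 1/1 − 0/1 = 1/1
Scaled code = (code − low) / width = (1/10 − 0/1) / 1/1 = 1/10
  d: [0/1, 1/5) ← scaled code falls here ✓
  c: [1/5, 3/5) 
  b: [3/5, 1/1) 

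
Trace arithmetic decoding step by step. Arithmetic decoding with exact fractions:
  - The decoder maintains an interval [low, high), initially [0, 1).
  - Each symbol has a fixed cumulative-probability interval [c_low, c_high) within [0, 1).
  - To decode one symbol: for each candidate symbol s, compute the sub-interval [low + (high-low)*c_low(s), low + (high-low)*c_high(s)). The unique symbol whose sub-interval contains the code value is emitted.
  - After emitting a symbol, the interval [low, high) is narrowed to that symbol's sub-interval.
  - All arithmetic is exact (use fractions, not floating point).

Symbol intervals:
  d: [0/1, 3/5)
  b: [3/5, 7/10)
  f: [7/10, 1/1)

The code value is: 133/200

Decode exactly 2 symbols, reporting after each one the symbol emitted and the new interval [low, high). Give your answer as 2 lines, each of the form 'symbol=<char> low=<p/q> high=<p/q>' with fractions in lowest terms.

Step 1: interval [0/1, 1/1), width = 1/1 - 0/1 = 1/1
  'd': [0/1 + 1/1*0/1, 0/1 + 1/1*3/5) = [0/1, 3/5)
  'b': [0/1 + 1/1*3/5, 0/1 + 1/1*7/10) = [3/5, 7/10) <- contains code 133/200
  'f': [0/1 + 1/1*7/10, 0/1 + 1/1*1/1) = [7/10, 1/1)
  emit 'b', narrow to [3/5, 7/10)
Step 2: interval [3/5, 7/10), width = 7/10 - 3/5 = 1/10
  'd': [3/5 + 1/10*0/1, 3/5 + 1/10*3/5) = [3/5, 33/50)
  'b': [3/5 + 1/10*3/5, 3/5 + 1/10*7/10) = [33/50, 67/100) <- contains code 133/200
  'f': [3/5 + 1/10*7/10, 3/5 + 1/10*1/1) = [67/100, 7/10)
  emit 'b', narrow to [33/50, 67/100)

Answer: symbol=b low=3/5 high=7/10
symbol=b low=33/50 high=67/100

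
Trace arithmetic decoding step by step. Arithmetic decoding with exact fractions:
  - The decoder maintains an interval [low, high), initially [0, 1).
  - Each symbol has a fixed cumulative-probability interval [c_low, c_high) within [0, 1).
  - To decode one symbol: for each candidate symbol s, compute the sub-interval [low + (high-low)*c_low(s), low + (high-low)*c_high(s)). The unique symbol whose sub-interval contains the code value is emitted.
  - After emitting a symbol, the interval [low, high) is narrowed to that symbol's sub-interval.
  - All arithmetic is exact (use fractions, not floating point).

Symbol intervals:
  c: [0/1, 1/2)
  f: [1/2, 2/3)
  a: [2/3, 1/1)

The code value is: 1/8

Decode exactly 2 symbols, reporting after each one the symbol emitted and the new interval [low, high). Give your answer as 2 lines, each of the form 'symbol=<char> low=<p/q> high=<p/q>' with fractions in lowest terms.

Step 1: interval [0/1, 1/1), width = 1/1 - 0/1 = 1/1
  'c': [0/1 + 1/1*0/1, 0/1 + 1/1*1/2) = [0/1, 1/2) <- contains code 1/8
  'f': [0/1 + 1/1*1/2, 0/1 + 1/1*2/3) = [1/2, 2/3)
  'a': [0/1 + 1/1*2/3, 0/1 + 1/1*1/1) = [2/3, 1/1)
  emit 'c', narrow to [0/1, 1/2)
Step 2: interval [0/1, 1/2), width = 1/2 - 0/1 = 1/2
  'c': [0/1 + 1/2*0/1, 0/1 + 1/2*1/2) = [0/1, 1/4) <- contains code 1/8
  'f': [0/1 + 1/2*1/2, 0/1 + 1/2*2/3) = [1/4, 1/3)
  'a': [0/1 + 1/2*2/3, 0/1 + 1/2*1/1) = [1/3, 1/2)
  emit 'c', narrow to [0/1, 1/4)

Answer: symbol=c low=0/1 high=1/2
symbol=c low=0/1 high=1/4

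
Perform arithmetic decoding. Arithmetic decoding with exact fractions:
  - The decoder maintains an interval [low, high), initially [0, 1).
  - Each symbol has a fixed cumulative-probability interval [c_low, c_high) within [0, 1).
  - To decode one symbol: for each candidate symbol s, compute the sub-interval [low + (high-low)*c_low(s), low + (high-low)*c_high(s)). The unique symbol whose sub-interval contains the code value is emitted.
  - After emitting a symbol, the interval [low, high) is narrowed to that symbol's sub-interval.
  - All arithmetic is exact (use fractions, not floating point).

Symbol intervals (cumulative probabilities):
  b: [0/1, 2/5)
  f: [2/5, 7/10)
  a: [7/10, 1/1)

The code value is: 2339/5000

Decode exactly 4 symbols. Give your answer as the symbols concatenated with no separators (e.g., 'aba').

Step 1: interval [0/1, 1/1), width = 1/1 - 0/1 = 1/1
  'b': [0/1 + 1/1*0/1, 0/1 + 1/1*2/5) = [0/1, 2/5)
  'f': [0/1 + 1/1*2/5, 0/1 + 1/1*7/10) = [2/5, 7/10) <- contains code 2339/5000
  'a': [0/1 + 1/1*7/10, 0/1 + 1/1*1/1) = [7/10, 1/1)
  emit 'f', narrow to [2/5, 7/10)
Step 2: interval [2/5, 7/10), width = 7/10 - 2/5 = 3/10
  'b': [2/5 + 3/10*0/1, 2/5 + 3/10*2/5) = [2/5, 13/25) <- contains code 2339/5000
  'f': [2/5 + 3/10*2/5, 2/5 + 3/10*7/10) = [13/25, 61/100)
  'a': [2/5 + 3/10*7/10, 2/5 + 3/10*1/1) = [61/100, 7/10)
  emit 'b', narrow to [2/5, 13/25)
Step 3: interval [2/5, 13/25), width = 13/25 - 2/5 = 3/25
  'b': [2/5 + 3/25*0/1, 2/5 + 3/25*2/5) = [2/5, 56/125)
  'f': [2/5 + 3/25*2/5, 2/5 + 3/25*7/10) = [56/125, 121/250) <- contains code 2339/5000
  'a': [2/5 + 3/25*7/10, 2/5 + 3/25*1/1) = [121/250, 13/25)
  emit 'f', narrow to [56/125, 121/250)
Step 4: interval [56/125, 121/250), width = 121/250 - 56/125 = 9/250
  'b': [56/125 + 9/250*0/1, 56/125 + 9/250*2/5) = [56/125, 289/625)
  'f': [56/125 + 9/250*2/5, 56/125 + 9/250*7/10) = [289/625, 1183/2500) <- contains code 2339/5000
  'a': [56/125 + 9/250*7/10, 56/125 + 9/250*1/1) = [1183/2500, 121/250)
  emit 'f', narrow to [289/625, 1183/2500)

Answer: fbff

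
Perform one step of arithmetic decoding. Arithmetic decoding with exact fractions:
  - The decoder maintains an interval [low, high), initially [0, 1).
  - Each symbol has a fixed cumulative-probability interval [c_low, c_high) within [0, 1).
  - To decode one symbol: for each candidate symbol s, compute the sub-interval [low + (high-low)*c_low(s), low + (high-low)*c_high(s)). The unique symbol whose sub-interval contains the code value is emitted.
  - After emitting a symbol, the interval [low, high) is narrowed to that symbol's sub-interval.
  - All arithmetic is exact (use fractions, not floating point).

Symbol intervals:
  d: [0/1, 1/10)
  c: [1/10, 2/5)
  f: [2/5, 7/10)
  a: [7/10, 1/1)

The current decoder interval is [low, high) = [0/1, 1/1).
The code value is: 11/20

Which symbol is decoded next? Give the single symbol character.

Interval width = high − low = 1/1 − 0/1 = 1/1
Scaled code = (code − low) / width = (11/20 − 0/1) / 1/1 = 11/20
  d: [0/1, 1/10) 
  c: [1/10, 2/5) 
  f: [2/5, 7/10) ← scaled code falls here ✓
  a: [7/10, 1/1) 

Answer: f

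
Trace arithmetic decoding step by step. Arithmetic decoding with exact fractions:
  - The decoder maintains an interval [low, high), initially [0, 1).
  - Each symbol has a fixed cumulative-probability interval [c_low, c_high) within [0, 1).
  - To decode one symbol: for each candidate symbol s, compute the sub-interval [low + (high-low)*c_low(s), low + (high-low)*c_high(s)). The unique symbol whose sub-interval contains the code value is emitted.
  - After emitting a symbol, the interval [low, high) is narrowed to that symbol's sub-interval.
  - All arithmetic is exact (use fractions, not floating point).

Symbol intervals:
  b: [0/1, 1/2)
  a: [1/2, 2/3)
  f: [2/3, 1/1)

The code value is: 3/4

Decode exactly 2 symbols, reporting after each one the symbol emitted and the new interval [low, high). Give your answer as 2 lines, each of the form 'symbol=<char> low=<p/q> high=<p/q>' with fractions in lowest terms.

Step 1: interval [0/1, 1/1), width = 1/1 - 0/1 = 1/1
  'b': [0/1 + 1/1*0/1, 0/1 + 1/1*1/2) = [0/1, 1/2)
  'a': [0/1 + 1/1*1/2, 0/1 + 1/1*2/3) = [1/2, 2/3)
  'f': [0/1 + 1/1*2/3, 0/1 + 1/1*1/1) = [2/3, 1/1) <- contains code 3/4
  emit 'f', narrow to [2/3, 1/1)
Step 2: interval [2/3, 1/1), width = 1/1 - 2/3 = 1/3
  'b': [2/3 + 1/3*0/1, 2/3 + 1/3*1/2) = [2/3, 5/6) <- contains code 3/4
  'a': [2/3 + 1/3*1/2, 2/3 + 1/3*2/3) = [5/6, 8/9)
  'f': [2/3 + 1/3*2/3, 2/3 + 1/3*1/1) = [8/9, 1/1)
  emit 'b', narrow to [2/3, 5/6)

Answer: symbol=f low=2/3 high=1/1
symbol=b low=2/3 high=5/6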